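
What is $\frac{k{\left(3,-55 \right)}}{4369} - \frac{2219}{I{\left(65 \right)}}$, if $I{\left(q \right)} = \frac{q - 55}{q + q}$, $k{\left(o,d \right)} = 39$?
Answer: $- \frac{126032504}{4369} \approx -28847.0$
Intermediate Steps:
$I{\left(q \right)} = \frac{-55 + q}{2 q}$
$\frac{k{\left(3,-55 \right)}}{4369} - \frac{2219}{I{\left(65 \right)}} = \frac{39}{4369} - \frac{2219}{\frac{1}{2} \cdot \frac{1}{65} \left(-55 + 65\right)} = 39 \cdot \frac{1}{4369} - \frac{2219}{\frac{1}{2} \cdot \frac{1}{65} \cdot 10} = \frac{39}{4369} - 2219 \frac{1}{\frac{1}{13}} = \frac{39}{4369} - 28847 = - \frac{126032504}{4369}$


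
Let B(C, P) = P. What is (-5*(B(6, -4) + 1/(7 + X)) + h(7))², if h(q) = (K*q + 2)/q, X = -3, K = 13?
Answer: 804609/784 ≈ 1026.3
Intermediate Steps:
h(q) = (2 + 13*q)/q (h(q) = (13*q + 2)/q = (2 + 13*q)/q)
(-5*(B(6, -4) + 1/(7 + X)) + h(7))² = (-5*(-4 + 1/(7 - 3)) + (13 + 2/7))² = (-5*(-4 + 1/4) + (13 + 2*(⅐)))² = (-5*(-4 + ¼) + (13 + 2/7))² = (-5*(-15/4) + 93/7)² = (75/4 + 93/7)² = (897/28)² = 804609/784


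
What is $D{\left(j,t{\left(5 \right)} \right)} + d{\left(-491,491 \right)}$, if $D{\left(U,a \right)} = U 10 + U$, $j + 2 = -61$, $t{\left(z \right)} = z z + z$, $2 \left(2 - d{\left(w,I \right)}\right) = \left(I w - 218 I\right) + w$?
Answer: $173614$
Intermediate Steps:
$d{\left(w,I \right)} = 2 + 109 I - \frac{w}{2} - \frac{I w}{2}$ ($d{\left(w,I \right)} = 2 - \frac{\left(I w - 218 I\right) + w}{2} = 2 - \frac{\left(- 218 I + I w\right) + w}{2} = 2 - \frac{w - 218 I + I w}{2} = 2 - \left(\frac{w}{2} - 109 I + \frac{I w}{2}\right) = 2 + 109 I - \frac{w}{2} - \frac{I w}{2}$)
$t{\left(z \right)} = z + z^{2}$ ($t{\left(z \right)} = z^{2} + z = z + z^{2}$)
$j = -63$ ($j = -2 - 61 = -63$)
$D{\left(U,a \right)} = 11 U$ ($D{\left(U,a \right)} = 10 U + U = 11 U$)
$D{\left(j,t{\left(5 \right)} \right)} + d{\left(-491,491 \right)} = 11 \left(-63\right) + \left(2 + 109 \cdot 491 - - \frac{491}{2} - \frac{491}{2} \left(-491\right)\right) = -693 + \left(2 + 53519 + \frac{491}{2} + \frac{241081}{2}\right) = -693 + 174307 = 173614$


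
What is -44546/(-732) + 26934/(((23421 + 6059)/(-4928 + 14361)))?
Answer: 349424069/40260 ≈ 8679.2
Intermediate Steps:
-44546/(-732) + 26934/(((23421 + 6059)/(-4928 + 14361))) = -44546*(-1/732) + 26934/((29480/9433)) = 22273/366 + 26934/((29480*(1/9433))) = 22273/366 + 26934/(29480/9433) = 22273/366 + 26934*(9433/29480) = 22273/366 + 1896033/220 = 349424069/40260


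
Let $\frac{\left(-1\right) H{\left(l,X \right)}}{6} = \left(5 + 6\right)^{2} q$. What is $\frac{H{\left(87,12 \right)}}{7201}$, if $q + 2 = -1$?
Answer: $\frac{2178}{7201} \approx 0.30246$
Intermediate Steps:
$q = -3$ ($q = -2 - 1 = -3$)
$H{\left(l,X \right)} = 2178$ ($H{\left(l,X \right)} = - 6 \left(5 + 6\right)^{2} \left(-3\right) = - 6 \cdot 11^{2} \left(-3\right) = - 6 \cdot 121 \left(-3\right) = \left(-6\right) \left(-363\right) = 2178$)
$\frac{H{\left(87,12 \right)}}{7201} = \frac{2178}{7201}$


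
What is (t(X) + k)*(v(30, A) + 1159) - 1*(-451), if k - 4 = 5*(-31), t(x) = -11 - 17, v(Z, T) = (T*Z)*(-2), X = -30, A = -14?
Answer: -357370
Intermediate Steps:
v(Z, T) = -2*T*Z
t(x) = -28
k = -151 (k = 4 + 5*(-31) = 4 - 155 = -151)
(t(X) + k)*(v(30, A) + 1159) - 1*(-451) = (-28 - 151)*(-2*(-14)*30 + 1159) - 1*(-451) = -179*(840 + 1159) + 451 = -179*1999 + 451 = -357821 + 451 = -357370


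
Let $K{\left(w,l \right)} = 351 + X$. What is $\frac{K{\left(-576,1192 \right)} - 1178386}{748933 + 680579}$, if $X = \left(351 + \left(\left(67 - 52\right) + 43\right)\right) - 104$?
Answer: $- \frac{588865}{714756} \approx -0.82387$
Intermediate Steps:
$X = 305$ ($X = \left(351 + \left(15 + 43\right)\right) - 104 = \left(351 + 58\right) - 104 = 409 - 104 = 305$)
$K{\left(w,l \right)} = 656$ ($K{\left(w,l \right)} = 351 + 305 = 656$)
$\frac{K{\left(-576,1192 \right)} - 1178386}{748933 + 680579} = \frac{656 - 1178386}{748933 + 680579} = - \frac{1177730}{1429512} = \left(-1177730\right) \frac{1}{1429512} = - \frac{588865}{714756}$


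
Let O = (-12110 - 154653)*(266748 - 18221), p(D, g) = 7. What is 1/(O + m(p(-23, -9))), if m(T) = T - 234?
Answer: -1/41445108328 ≈ -2.4128e-11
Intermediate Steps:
m(T) = -234 + T
O = -41445108101 (O = -166763*248527 = -41445108101)
1/(O + m(p(-23, -9))) = 1/(-41445108101 + (-234 + 7)) = 1/(-41445108101 - 227) = 1/(-41445108328) = -1/41445108328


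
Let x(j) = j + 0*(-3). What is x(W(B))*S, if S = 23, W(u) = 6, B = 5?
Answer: 138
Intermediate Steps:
x(j) = j (x(j) = j + 0 = j)
x(W(B))*S = 6*23 = 138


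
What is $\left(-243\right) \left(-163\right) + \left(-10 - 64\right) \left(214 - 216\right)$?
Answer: $39757$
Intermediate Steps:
$\left(-243\right) \left(-163\right) + \left(-10 - 64\right) \left(214 - 216\right) = 39609 - -148 = 39609 + 148 = 39757$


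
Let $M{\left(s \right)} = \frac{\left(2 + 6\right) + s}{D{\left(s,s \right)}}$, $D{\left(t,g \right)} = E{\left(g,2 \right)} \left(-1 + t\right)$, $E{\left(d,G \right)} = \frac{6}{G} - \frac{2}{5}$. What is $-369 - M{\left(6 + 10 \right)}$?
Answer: $- \frac{4805}{13} \approx -369.62$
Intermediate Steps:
$E{\left(d,G \right)} = - \frac{2}{5} + \frac{6}{G}$ ($E{\left(d,G \right)} = \frac{6}{G} - \frac{2}{5} = - \frac{2}{5} + \frac{6}{G}$)
$D{\left(t,g \right)} = - \frac{13}{5} + \frac{13 t}{5}$ ($D{\left(t,g \right)} = \left(- \frac{2}{5} + \frac{6}{2}\right) \left(-1 + t\right) = \left(- \frac{2}{5} + 6 \cdot \frac{1}{2}\right) \left(-1 + t\right) = \left(- \frac{2}{5} + 3\right) \left(-1 + t\right) = \frac{13 \left(-1 + t\right)}{5} = - \frac{13}{5} + \frac{13 t}{5}$)
$M{\left(s \right)} = \frac{8 + s}{- \frac{13}{5} + \frac{13 s}{5}}$ ($M{\left(s \right)} = \frac{\left(2 + 6\right) + s}{- \frac{13}{5} + \frac{13 s}{5}} = \frac{8 + s}{- \frac{13}{5} + \frac{13 s}{5}}$)
$-369 - M{\left(6 + 10 \right)} = -369 - \frac{5 \left(8 + \left(6 + 10\right)\right)}{13 \left(-1 + \left(6 + 10\right)\right)} = -369 - \frac{5 \left(8 + 16\right)}{13 \left(-1 + 16\right)} = -369 - \frac{5}{13} \cdot \frac{1}{15} \cdot 24 = -369 - \frac{8}{13} = - \frac{4805}{13}$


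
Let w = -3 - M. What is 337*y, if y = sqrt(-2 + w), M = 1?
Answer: 337*I*sqrt(6) ≈ 825.48*I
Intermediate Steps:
w = -4 (w = -3 - 1*1 = -3 - 1 = -4)
y = I*sqrt(6) (y = sqrt(-2 - 4) = sqrt(-6) = I*sqrt(6) ≈ 2.4495*I)
337*y = 337*(I*sqrt(6)) = 337*I*sqrt(6)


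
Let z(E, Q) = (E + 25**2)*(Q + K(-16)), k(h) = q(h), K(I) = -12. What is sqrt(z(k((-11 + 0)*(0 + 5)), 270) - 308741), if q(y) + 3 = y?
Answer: I*sqrt(162455) ≈ 403.06*I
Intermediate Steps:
q(y) = -3 + y
k(h) = -3 + h
z(E, Q) = (-12 + Q)*(625 + E) (z(E, Q) = (E + 25**2)*(Q - 12) = (E + 625)*(-12 + Q) = (625 + E)*(-12 + Q) = (-12 + Q)*(625 + E))
sqrt(z(k((-11 + 0)*(0 + 5)), 270) - 308741) = sqrt((-7500 - 12*(-3 + (-11 + 0)*(0 + 5)) + 625*270 + (-3 + (-11 + 0)*(0 + 5))*270) - 308741) = sqrt((-7500 - 12*(-3 - 11*5) + 168750 + (-3 - 11*5)*270) - 308741) = sqrt((-7500 - 12*(-3 - 55) + 168750 + (-3 - 55)*270) - 308741) = sqrt((-7500 - 12*(-58) + 168750 - 58*270) - 308741) = sqrt((-7500 + 696 + 168750 - 15660) - 308741) = sqrt(146286 - 308741) = sqrt(-162455) = I*sqrt(162455)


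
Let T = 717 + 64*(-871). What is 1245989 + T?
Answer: 1190962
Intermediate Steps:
T = -55027 (T = 717 - 55744 = -55027)
1245989 + T = 1245989 - 55027 = 1190962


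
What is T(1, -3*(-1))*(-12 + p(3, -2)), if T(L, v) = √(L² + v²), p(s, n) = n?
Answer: -14*√10 ≈ -44.272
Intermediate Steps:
T(1, -3*(-1))*(-12 + p(3, -2)) = √(1² + (-3*(-1))²)*(-12 - 2) = √(1 + 3²)*(-14) = √(1 + 9)*(-14) = √10*(-14) = -14*√10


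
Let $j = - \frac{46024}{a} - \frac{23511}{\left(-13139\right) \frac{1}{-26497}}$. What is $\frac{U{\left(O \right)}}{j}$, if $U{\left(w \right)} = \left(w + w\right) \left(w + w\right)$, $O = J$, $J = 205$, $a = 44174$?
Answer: $- \frac{48782803733300}{13759862102797} \approx -3.5453$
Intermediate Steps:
$j = - \frac{13759862102797}{290201093}$ ($j = - \frac{46024}{44174} - \frac{23511}{\left(-13139\right) \frac{1}{-26497}} = \left(-46024\right) \frac{1}{44174} - \frac{23511}{\left(-13139\right) \left(- \frac{1}{26497}\right)} = - \frac{23012}{22087} - \frac{23511}{\frac{13139}{26497}} = - \frac{23012}{22087} - \frac{622970967}{13139} = - \frac{13759862102797}{290201093} \approx -47415.0$)
$O = 205$
$U{\left(w \right)} = 4 w^{2}$ ($U{\left(w \right)} = 2 w 2 w = 4 w^{2}$)
$\frac{U{\left(O \right)}}{j} = \frac{4 \cdot 205^{2}}{- \frac{13759862102797}{290201093}} = 4 \cdot 42025 \left(- \frac{290201093}{13759862102797}\right) = 168100 \left(- \frac{290201093}{13759862102797}\right) = - \frac{48782803733300}{13759862102797}$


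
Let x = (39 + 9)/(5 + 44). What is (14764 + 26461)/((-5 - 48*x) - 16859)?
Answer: -404005/165728 ≈ -2.4378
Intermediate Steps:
x = 48/49 ≈ 0.97959
(14764 + 26461)/((-5 - 48*x) - 16859) = (14764 + 26461)/((-5 - 48*48/49) - 16859) = 41225/((-5 - 2304/49) - 16859) = 41225/(-2549/49 - 16859) = 41225/(-828640/49) = 41225*(-49/828640) = -404005/165728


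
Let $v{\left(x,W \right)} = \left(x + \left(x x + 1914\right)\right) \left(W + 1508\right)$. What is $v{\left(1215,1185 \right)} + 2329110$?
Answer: $3986229432$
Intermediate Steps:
$v{\left(x,W \right)} = \left(1508 + W\right) \left(1914 + x + x^{2}\right)$ ($v{\left(x,W \right)} = \left(x + \left(x^{2} + 1914\right)\right) \left(1508 + W\right) = \left(x + \left(1914 + x^{2}\right)\right) \left(1508 + W\right) = \left(1914 + x + x^{2}\right) \left(1508 + W\right) = \left(1508 + W\right) \left(1914 + x + x^{2}\right)$)
$v{\left(1215,1185 \right)} + 2329110 = \left(2886312 + 1508 \cdot 1215 + 1508 \cdot 1215^{2} + 1914 \cdot 1185 + 1185 \cdot 1215 + 1185 \cdot 1215^{2}\right) + 2329110 = \left(2886312 + 1832220 + 1508 \cdot 1476225 + 2268090 + 1439775 + 1185 \cdot 1476225\right) + 2329110 = \left(2886312 + 1832220 + 2226147300 + 2268090 + 1439775 + 1749326625\right) + 2329110 = 3983900322 + 2329110 = 3986229432$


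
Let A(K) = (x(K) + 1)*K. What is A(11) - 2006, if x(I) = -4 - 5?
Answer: -2094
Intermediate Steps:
x(I) = -9
A(K) = -8*K (A(K) = (-9 + 1)*K = -8*K)
A(11) - 2006 = -8*11 - 2006 = -88 - 2006 = -2094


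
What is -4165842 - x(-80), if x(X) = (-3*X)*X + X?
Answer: -4146562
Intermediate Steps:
x(X) = X - 3*X² (x(X) = -3*X² + X = X - 3*X²)
-4165842 - x(-80) = -4165842 - (-80)*(1 - 3*(-80)) = -4165842 - (-80)*(1 + 240) = -4165842 - (-80)*241 = -4165842 - 1*(-19280) = -4165842 + 19280 = -4146562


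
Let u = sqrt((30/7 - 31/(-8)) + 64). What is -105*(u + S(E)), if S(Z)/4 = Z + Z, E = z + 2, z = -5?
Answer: 2520 - 45*sqrt(6286)/4 ≈ 1628.1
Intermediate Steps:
E = -3 (E = -5 + 2 = -3)
S(Z) = 8*Z (S(Z) = 4*(Z + Z) = 4*(2*Z) = 8*Z)
u = 3*sqrt(6286)/28 (u = sqrt((30*(1/7) - 31*(-1/8)) + 64) = sqrt((30/7 + 31/8) + 64) = sqrt(457/56 + 64) = sqrt(4041/56) = 3*sqrt(6286)/28 ≈ 8.4948)
-105*(u + S(E)) = -105*(3*sqrt(6286)/28 + 8*(-3)) = -105*(3*sqrt(6286)/28 - 24) = -105*(-24 + 3*sqrt(6286)/28) = 2520 - 45*sqrt(6286)/4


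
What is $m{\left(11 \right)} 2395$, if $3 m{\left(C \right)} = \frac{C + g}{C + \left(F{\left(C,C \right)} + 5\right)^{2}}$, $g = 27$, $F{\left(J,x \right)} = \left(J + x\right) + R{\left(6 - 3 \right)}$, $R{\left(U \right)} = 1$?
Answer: $\frac{18202}{477} \approx 38.159$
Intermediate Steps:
$F{\left(J,x \right)} = 1 + J + x$ ($F{\left(J,x \right)} = \left(J + x\right) + 1 = 1 + J + x$)
$m{\left(C \right)} = \frac{27 + C}{3 \left(C + \left(6 + 2 C\right)^{2}\right)}$ ($m{\left(C \right)} = \frac{\left(C + 27\right) \frac{1}{C + \left(\left(1 + C + C\right) + 5\right)^{2}}}{3} = \frac{\left(27 + C\right) \frac{1}{C + \left(\left(1 + 2 C\right) + 5\right)^{2}}}{3} = \frac{\left(27 + C\right) \frac{1}{C + \left(6 + 2 C\right)^{2}}}{3} = \frac{\frac{1}{C + \left(6 + 2 C\right)^{2}} \left(27 + C\right)}{3} = \frac{27 + C}{3 \left(C + \left(6 + 2 C\right)^{2}\right)}$)
$m{\left(11 \right)} 2395 = \frac{27 + 11}{3 \left(11 + 4 \left(3 + 11\right)^{2}\right)} 2395 = \frac{1}{3} \frac{1}{11 + 4 \cdot 14^{2}} \cdot 38 \cdot 2395 = \frac{1}{3} \frac{1}{11 + 4 \cdot 196} \cdot 38 \cdot 2395 = \frac{1}{3} \frac{1}{11 + 784} \cdot 38 \cdot 2395 = \frac{1}{3} \cdot \frac{1}{795} \cdot 38 \cdot 2395 = \frac{38}{2385} \cdot 2395 = \frac{18202}{477}$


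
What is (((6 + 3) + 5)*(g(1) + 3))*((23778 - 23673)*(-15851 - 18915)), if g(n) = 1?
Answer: -204424080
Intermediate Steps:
(((6 + 3) + 5)*(g(1) + 3))*((23778 - 23673)*(-15851 - 18915)) = (((6 + 3) + 5)*(1 + 3))*((23778 - 23673)*(-15851 - 18915)) = ((9 + 5)*4)*(105*(-34766)) = (14*4)*(-3650430) = 56*(-3650430) = -204424080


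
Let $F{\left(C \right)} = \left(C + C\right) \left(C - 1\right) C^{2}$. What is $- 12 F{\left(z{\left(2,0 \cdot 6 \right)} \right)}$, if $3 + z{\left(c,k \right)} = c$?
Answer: $-48$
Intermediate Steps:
$z{\left(c,k \right)} = -3 + c$
$F{\left(C \right)} = 2 C^{3} \left(-1 + C\right)$ ($F{\left(C \right)} = 2 C \left(-1 + C\right) C^{2} = 2 C^{3} \left(-1 + C\right)$)
$- 12 F{\left(z{\left(2,0 \cdot 6 \right)} \right)} = - 12 \cdot 2 \left(-3 + 2\right)^{3} \left(-1 + \left(-3 + 2\right)\right) = - 12 \cdot 2 \left(-1\right)^{3} \left(-1 - 1\right) = - 12 \cdot 2 \left(-1\right) \left(-2\right) = \left(-12\right) 4 = -48$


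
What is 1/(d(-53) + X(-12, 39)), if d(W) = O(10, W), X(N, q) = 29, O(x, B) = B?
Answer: -1/24 ≈ -0.041667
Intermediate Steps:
d(W) = W
1/(d(-53) + X(-12, 39)) = 1/(-53 + 29) = 1/(-24) = -1/24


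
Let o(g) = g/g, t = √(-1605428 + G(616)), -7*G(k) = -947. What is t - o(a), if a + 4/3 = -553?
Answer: -1 + 9*I*√971103/7 ≈ -1.0 + 1267.0*I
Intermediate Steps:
a = -1663/3 (a = -4/3 - 553 = -1663/3 ≈ -554.33)
G(k) = 947/7 (G(k) = -⅐*(-947) = 947/7)
t = 9*I*√971103/7 (t = √(-1605428 + 947/7) = √(-11237049/7) = 9*I*√971103/7 ≈ 1267.0*I)
o(g) = 1
t - o(a) = 9*I*√971103/7 - 1*1 = 9*I*√971103/7 - 1 = -1 + 9*I*√971103/7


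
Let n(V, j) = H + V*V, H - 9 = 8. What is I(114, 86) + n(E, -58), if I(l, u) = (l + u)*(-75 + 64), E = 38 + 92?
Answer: 14717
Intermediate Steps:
H = 17 (H = 9 + 8 = 17)
E = 130
I(l, u) = -11*l - 11*u (I(l, u) = (l + u)*(-11) = -11*l - 11*u)
n(V, j) = 17 + V² (n(V, j) = 17 + V*V = 17 + V²)
I(114, 86) + n(E, -58) = (-11*114 - 11*86) + (17 + 130²) = (-1254 - 946) + (17 + 16900) = -2200 + 16917 = 14717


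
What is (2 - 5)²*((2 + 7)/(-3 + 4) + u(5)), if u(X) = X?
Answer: 126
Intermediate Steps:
(2 - 5)²*((2 + 7)/(-3 + 4) + u(5)) = (2 - 5)²*((2 + 7)/(-3 + 4) + 5) = (-3)²*(9/1 + 5) = 9*(9*1 + 5) = 9*(9 + 5) = 9*14 = 126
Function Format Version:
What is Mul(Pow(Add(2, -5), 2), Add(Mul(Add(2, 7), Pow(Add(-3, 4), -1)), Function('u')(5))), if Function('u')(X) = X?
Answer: 126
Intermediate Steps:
Mul(Pow(Add(2, -5), 2), Add(Mul(Add(2, 7), Pow(Add(-3, 4), -1)), Function('u')(5))) = Mul(Pow(Add(2, -5), 2), Add(Mul(Add(2, 7), Pow(Add(-3, 4), -1)), 5)) = Mul(Pow(-3, 2), Add(Mul(9, Pow(1, -1)), 5)) = Mul(9, Add(Mul(9, 1), 5)) = Mul(9, Add(9, 5)) = Mul(9, 14) = 126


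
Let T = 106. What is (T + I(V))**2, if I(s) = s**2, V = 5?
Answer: 17161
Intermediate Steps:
(T + I(V))**2 = (106 + 5**2)**2 = (106 + 25)**2 = 131**2 = 17161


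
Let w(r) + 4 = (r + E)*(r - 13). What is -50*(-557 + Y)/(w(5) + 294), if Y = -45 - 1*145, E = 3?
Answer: 18675/113 ≈ 165.27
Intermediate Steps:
Y = -190 (Y = -45 - 145 = -190)
w(r) = -4 + (-13 + r)*(3 + r) (w(r) = -4 + (r + 3)*(r - 13) = -4 + (3 + r)*(-13 + r) = -4 + (-13 + r)*(3 + r))
-50*(-557 + Y)/(w(5) + 294) = -50*(-557 - 190)/((-43 + 5² - 10*5) + 294) = -(-37350)/((-43 + 25 - 50) + 294) = -(-37350)/(-68 + 294) = -(-37350)/226 = -50*(-747/226) = 18675/113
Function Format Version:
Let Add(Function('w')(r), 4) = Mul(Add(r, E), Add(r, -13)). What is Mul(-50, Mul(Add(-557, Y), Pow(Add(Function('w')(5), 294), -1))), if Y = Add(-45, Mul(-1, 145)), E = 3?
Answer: Rational(18675, 113) ≈ 165.27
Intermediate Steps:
Y = -190 (Y = Add(-45, -145) = -190)
Function('w')(r) = Add(-4, Mul(Add(-13, r), Add(3, r))) (Function('w')(r) = Add(-4, Mul(Add(r, 3), Add(r, -13))) = Add(-4, Mul(Add(3, r), Add(-13, r))) = Add(-4, Mul(Add(-13, r), Add(3, r))))
Mul(-50, Mul(Add(-557, Y), Pow(Add(Function('w')(5), 294), -1))) = Mul(-50, Mul(Add(-557, -190), Pow(Add(Add(-43, Pow(5, 2), Mul(-10, 5)), 294), -1))) = Mul(-50, Mul(-747, Pow(Add(Add(-43, 25, -50), 294), -1))) = Mul(-50, Mul(-747, Pow(Add(-68, 294), -1))) = Mul(-50, Mul(-747, Pow(226, -1))) = Mul(-50, Mul(-747, Rational(1, 226))) = Mul(-50, Rational(-747, 226)) = Rational(18675, 113)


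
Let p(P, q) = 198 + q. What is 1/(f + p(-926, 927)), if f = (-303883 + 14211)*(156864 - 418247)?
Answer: 1/75715337501 ≈ 1.3207e-11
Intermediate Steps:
f = 75715336376 (f = -289672*(-261383) = 75715336376)
1/(f + p(-926, 927)) = 1/(75715336376 + (198 + 927)) = 1/(75715336376 + 1125) = 1/75715337501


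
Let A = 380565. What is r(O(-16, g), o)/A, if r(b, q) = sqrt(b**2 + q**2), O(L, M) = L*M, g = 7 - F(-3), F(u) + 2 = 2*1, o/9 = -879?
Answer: sqrt(62596465)/380565 ≈ 0.020790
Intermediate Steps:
o = -7911 (o = 9*(-879) = -7911)
F(u) = 0 (F(u) = -2 + 2*1 = -2 + 2 = 0)
g = 7 (g = 7 - 1*0 = 7 + 0 = 7)
r(O(-16, g), o)/A = sqrt((-16*7)**2 + (-7911)**2)/380565 = sqrt((-112)**2 + 62583921)*(1/380565) = sqrt(12544 + 62583921)*(1/380565) = sqrt(62596465)*(1/380565) = sqrt(62596465)/380565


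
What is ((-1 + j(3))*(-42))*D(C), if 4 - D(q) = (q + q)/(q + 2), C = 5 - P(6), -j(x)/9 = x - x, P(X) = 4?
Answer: 140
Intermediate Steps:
j(x) = 0 (j(x) = -9*(x - x) = -9*0 = 0)
C = 1 (C = 5 - 1*4 = 5 - 4 = 1)
D(q) = 4 - 2*q/(2 + q) (D(q) = 4 - (q + q)/(q + 2) = 4 - 2*q/(2 + q))
((-1 + j(3))*(-42))*D(C) = ((-1 + 0)*(-42))*(2*(4 + 1)/(2 + 1)) = (-1*(-42))*(2*5/3) = 42*(2*(⅓)*5) = 42*(10/3) = 140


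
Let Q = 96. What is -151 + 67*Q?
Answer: 6281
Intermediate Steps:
-151 + 67*Q = -151 + 67*96 = -151 + 6432 = 6281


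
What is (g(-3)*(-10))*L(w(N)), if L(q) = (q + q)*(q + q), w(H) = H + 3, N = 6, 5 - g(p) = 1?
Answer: -12960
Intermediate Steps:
g(p) = 4 (g(p) = 5 - 1*1 = 5 - 1 = 4)
w(H) = 3 + H
L(q) = 4*q² (L(q) = (2*q)*(2*q) = 4*q²)
(g(-3)*(-10))*L(w(N)) = (4*(-10))*(4*(3 + 6)²) = -160*9² = -160*81 = -40*324 = -12960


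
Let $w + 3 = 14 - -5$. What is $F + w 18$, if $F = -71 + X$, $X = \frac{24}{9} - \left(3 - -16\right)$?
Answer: $\frac{602}{3} \approx 200.67$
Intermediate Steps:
$X = - \frac{49}{3}$ ($X = 24 \cdot \frac{1}{9} - \left(3 + 16\right) = \frac{8}{3} - 19 = - \frac{49}{3} \approx -16.333$)
$w = 16$ ($w = -3 + \left(14 - -5\right) = -3 + \left(14 + 5\right) = -3 + 19 = 16$)
$F = - \frac{262}{3}$ ($F = -71 - \frac{49}{3} = - \frac{262}{3} \approx -87.333$)
$F + w 18 = - \frac{262}{3} + 16 \cdot 18 = - \frac{262}{3} + 288 = \frac{602}{3}$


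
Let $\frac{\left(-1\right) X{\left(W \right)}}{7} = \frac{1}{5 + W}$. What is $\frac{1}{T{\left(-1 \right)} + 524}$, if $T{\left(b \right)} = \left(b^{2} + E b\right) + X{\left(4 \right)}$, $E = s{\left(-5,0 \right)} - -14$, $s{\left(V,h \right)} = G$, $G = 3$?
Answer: $\frac{9}{4565} \approx 0.0019715$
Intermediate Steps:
$s{\left(V,h \right)} = 3$
$E = 17$ ($E = 3 - -14 = 3 + 14 = 17$)
$X{\left(W \right)} = - \frac{7}{5 + W}$
$T{\left(b \right)} = - \frac{7}{9} + b^{2} + 17 b$ ($T{\left(b \right)} = \left(b^{2} + 17 b\right) - \frac{7}{5 + 4} = \left(b^{2} + 17 b\right) - \frac{7}{9} = - \frac{7}{9} + b^{2} + 17 b$)
$\frac{1}{T{\left(-1 \right)} + 524} = \frac{1}{\left(- \frac{7}{9} + \left(-1\right)^{2} + 17 \left(-1\right)\right) + 524} = \frac{1}{\left(- \frac{7}{9} + 1 - 17\right) + 524} = \frac{1}{- \frac{151}{9} + 524} = \frac{1}{\frac{4565}{9}} = \frac{9}{4565}$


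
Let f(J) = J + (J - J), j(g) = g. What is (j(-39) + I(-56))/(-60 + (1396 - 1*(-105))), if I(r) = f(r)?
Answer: -95/1441 ≈ -0.065926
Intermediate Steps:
f(J) = J (f(J) = J + 0 = J)
I(r) = r
(j(-39) + I(-56))/(-60 + (1396 - 1*(-105))) = (-39 - 56)/(-60 + (1396 - 1*(-105))) = -95/(-60 + (1396 + 105)) = -95/(-60 + 1501) = -95/1441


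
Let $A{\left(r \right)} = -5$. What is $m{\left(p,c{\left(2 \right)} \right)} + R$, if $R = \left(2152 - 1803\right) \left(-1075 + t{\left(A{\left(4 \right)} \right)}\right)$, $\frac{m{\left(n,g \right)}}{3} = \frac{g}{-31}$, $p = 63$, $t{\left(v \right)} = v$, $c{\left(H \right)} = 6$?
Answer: $- \frac{11684538}{31} \approx -3.7692 \cdot 10^{5}$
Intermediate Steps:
$m{\left(n,g \right)} = - \frac{3 g}{31}$ ($m{\left(n,g \right)} = 3 \frac{g}{-31} = 3 g \left(- \frac{1}{31}\right) = 3 \left(- \frac{g}{31}\right) = - \frac{3 g}{31}$)
$R = -376920$ ($R = \left(2152 - 1803\right) \left(-1075 - 5\right) = 349 \left(-1080\right) = -376920$)
$m{\left(p,c{\left(2 \right)} \right)} + R = \left(- \frac{3}{31}\right) 6 - 376920 = - \frac{18}{31} - 376920 = - \frac{11684538}{31}$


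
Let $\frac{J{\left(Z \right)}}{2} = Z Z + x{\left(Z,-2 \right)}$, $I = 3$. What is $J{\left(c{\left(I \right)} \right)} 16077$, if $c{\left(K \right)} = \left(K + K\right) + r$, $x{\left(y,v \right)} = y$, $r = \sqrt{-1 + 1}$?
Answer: $1350468$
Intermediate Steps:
$r = 0$ ($r = \sqrt{0} = 0$)
$c{\left(K \right)} = 2 K$ ($c{\left(K \right)} = \left(K + K\right) + 0 = 2 K + 0 = 2 K$)
$J{\left(Z \right)} = 2 Z + 2 Z^{2}$ ($J{\left(Z \right)} = 2 \left(Z Z + Z\right) = 2 \left(Z^{2} + Z\right) = 2 \left(Z + Z^{2}\right) = 2 Z + 2 Z^{2}$)
$J{\left(c{\left(I \right)} \right)} 16077 = 2 \cdot 2 \cdot 3 \left(1 + 2 \cdot 3\right) 16077 = 2 \cdot 6 \left(1 + 6\right) 16077 = 2 \cdot 6 \cdot 7 \cdot 16077 = 84 \cdot 16077 = 1350468$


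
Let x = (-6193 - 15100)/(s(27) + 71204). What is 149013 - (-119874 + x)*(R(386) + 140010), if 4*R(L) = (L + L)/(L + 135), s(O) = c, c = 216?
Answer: 624521949998608979/37209820 ≈ 1.6784e+10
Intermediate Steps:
s(O) = 216
x = -21293/71420 (x = (-6193 - 15100)/(216 + 71204) = -21293/71420 ≈ -0.29814)
R(L) = L/(2*(135 + L)) (R(L) = ((L + L)/(L + 135))/4 = ((2*L)/(135 + L))/4 = (2*L/(135 + L))/4 = L/(2*(135 + L)))
149013 - (-119874 + x)*(R(386) + 140010) = 149013 - (-119874 - 21293/71420)*((1/2)*386/(135 + 386) + 140010) = 149013 - (-8561422373)*((1/2)*386/521 + 140010)/71420 = 149013 - (-8561422373)*((1/2)*386*(1/521) + 140010)/71420 = 149013 - (-8561422373)*(193/521 + 140010)/71420 = 149013 - (-8561422373)*72945403/(71420*521) = 149013 - 1*(-624516405251701319/37209820) = 149013 + 624516405251701319/37209820 = 624521949998608979/37209820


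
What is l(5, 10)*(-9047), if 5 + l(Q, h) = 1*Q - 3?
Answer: 27141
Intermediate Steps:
l(Q, h) = -8 + Q (l(Q, h) = -5 + (1*Q - 3) = -5 + (Q - 3) = -5 + (-3 + Q) = -8 + Q)
l(5, 10)*(-9047) = (-8 + 5)*(-9047) = -3*(-9047) = 27141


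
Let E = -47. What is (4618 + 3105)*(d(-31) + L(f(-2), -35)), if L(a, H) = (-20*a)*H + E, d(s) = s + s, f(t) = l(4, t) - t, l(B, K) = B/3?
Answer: 51535579/3 ≈ 1.7179e+7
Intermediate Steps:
l(B, K) = B/3 (l(B, K) = B*(⅓) = B/3)
f(t) = 4/3 - t (f(t) = (⅓)*4 - t = 4/3 - t)
d(s) = 2*s
L(a, H) = -47 - 20*H*a (L(a, H) = (-20*a)*H - 47 = -20*H*a - 47 = -47 - 20*H*a)
(4618 + 3105)*(d(-31) + L(f(-2), -35)) = (4618 + 3105)*(2*(-31) + (-47 - 20*(-35)*(4/3 - 1*(-2)))) = 7723*(-62 + (-47 - 20*(-35)*(4/3 + 2))) = 7723*(-62 + (-47 - 20*(-35)*10/3)) = 7723*(-62 + (-47 + 7000/3)) = 7723*(-62 + 6859/3) = 7723*(6673/3) = 51535579/3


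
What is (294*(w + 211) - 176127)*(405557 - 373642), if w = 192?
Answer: -1839740175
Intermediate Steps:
(294*(w + 211) - 176127)*(405557 - 373642) = (294*(192 + 211) - 176127)*(405557 - 373642) = (294*403 - 176127)*31915 = (118482 - 176127)*31915 = -57645*31915 = -1839740175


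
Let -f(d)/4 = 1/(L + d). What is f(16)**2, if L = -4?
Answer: 1/9 ≈ 0.11111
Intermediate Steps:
f(d) = -4/(-4 + d)
f(16)**2 = (-4/(-4 + 16))**2 = (-4/12)**2 = (-4*1/12)**2 = (-1/3)**2 = 1/9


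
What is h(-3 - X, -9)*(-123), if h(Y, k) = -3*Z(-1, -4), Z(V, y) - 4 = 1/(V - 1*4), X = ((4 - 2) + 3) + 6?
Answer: 7011/5 ≈ 1402.2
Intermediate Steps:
X = 11 (X = (2 + 3) + 6 = 5 + 6 = 11)
Z(V, y) = 4 + 1/(-4 + V) (Z(V, y) = 4 + 1/(V - 1*4) = 4 + 1/(V - 4) = 4 + 1/(-4 + V))
h(Y, k) = -57/5 (h(Y, k) = -3*(-15 + 4*(-1))/(-4 - 1) = -3*(-15 - 4)/(-5) = -(-3)*(-19)/5 = -3*19/5 = -57/5)
h(-3 - X, -9)*(-123) = -57/5*(-123) = 7011/5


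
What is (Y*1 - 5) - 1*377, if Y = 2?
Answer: -380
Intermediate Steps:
(Y*1 - 5) - 1*377 = (2*1 - 5) - 1*377 = (2 - 5) - 377 = -3 - 377 = -380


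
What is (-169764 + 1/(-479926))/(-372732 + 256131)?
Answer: 81474157465/55959851526 ≈ 1.4559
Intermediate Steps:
(-169764 + 1/(-479926))/(-372732 + 256131) = (-169764 - 1/479926)/(-116601) = -81474157465/479926*(-1/116601) = 81474157465/55959851526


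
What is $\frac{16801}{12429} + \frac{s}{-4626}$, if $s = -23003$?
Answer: $\frac{13467619}{2129502} \approx 6.3243$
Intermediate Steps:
$\frac{16801}{12429} + \frac{s}{-4626} = \frac{16801}{12429} - \frac{23003}{-4626} = 16801 \cdot \frac{1}{12429} - - \frac{23003}{4626} = \frac{16801}{12429} + \frac{23003}{4626} = \frac{13467619}{2129502}$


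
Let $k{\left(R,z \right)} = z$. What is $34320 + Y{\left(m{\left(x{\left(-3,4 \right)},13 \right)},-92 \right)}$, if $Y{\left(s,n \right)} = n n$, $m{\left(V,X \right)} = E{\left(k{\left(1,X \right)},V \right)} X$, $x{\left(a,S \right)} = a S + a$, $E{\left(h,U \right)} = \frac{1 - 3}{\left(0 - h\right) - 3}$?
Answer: $42784$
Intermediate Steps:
$E{\left(h,U \right)} = - \frac{2}{-3 - h}$ ($E{\left(h,U \right)} = - \frac{2}{- h - 3} = - \frac{2}{-3 - h}$)
$x{\left(a,S \right)} = a + S a$ ($x{\left(a,S \right)} = S a + a = a + S a$)
$m{\left(V,X \right)} = \frac{2 X}{3 + X}$ ($m{\left(V,X \right)} = \frac{2}{3 + X} X = \frac{2 X}{3 + X}$)
$Y{\left(s,n \right)} = n^{2}$
$34320 + Y{\left(m{\left(x{\left(-3,4 \right)},13 \right)},-92 \right)} = 34320 + \left(-92\right)^{2} = 34320 + 8464 = 42784$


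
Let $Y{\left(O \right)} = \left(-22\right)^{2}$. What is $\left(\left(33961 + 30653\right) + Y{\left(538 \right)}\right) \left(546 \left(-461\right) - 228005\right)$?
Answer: $-31228226678$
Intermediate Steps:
$Y{\left(O \right)} = 484$
$\left(\left(33961 + 30653\right) + Y{\left(538 \right)}\right) \left(546 \left(-461\right) - 228005\right) = \left(\left(33961 + 30653\right) + 484\right) \left(546 \left(-461\right) - 228005\right) = \left(64614 + 484\right) \left(-251706 - 228005\right) = 65098 \left(-479711\right) = -31228226678$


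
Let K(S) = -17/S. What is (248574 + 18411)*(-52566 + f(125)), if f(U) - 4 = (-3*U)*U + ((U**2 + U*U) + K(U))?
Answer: -455123562624/25 ≈ -1.8205e+10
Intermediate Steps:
f(U) = 4 - U**2 - 17/U (f(U) = 4 + ((-3*U)*U + ((U**2 + U*U) - 17/U)) = 4 + (-3*U**2 + ((U**2 + U**2) - 17/U)) = 4 + (-3*U**2 + (2*U**2 - 17/U)) = 4 + (-3*U**2 + (-17/U + 2*U**2)) = 4 + (-U**2 - 17/U) = 4 - U**2 - 17/U)
(248574 + 18411)*(-52566 + f(125)) = (248574 + 18411)*(-52566 + (4 - 1*125**2 - 17/125)) = 266985*(-52566 + (4 - 1*15625 - 17*1/125)) = 266985*(-52566 + (4 - 15625 - 17/125)) = 266985*(-52566 - 1952642/125) = 266985*(-8523392/125) = -455123562624/25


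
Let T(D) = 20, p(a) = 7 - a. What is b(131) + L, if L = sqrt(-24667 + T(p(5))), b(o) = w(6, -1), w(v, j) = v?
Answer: 6 + 7*I*sqrt(503) ≈ 6.0 + 156.99*I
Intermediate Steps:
b(o) = 6
L = 7*I*sqrt(503) (L = sqrt(-24667 + 20) = sqrt(-24647) = 7*I*sqrt(503) ≈ 156.99*I)
b(131) + L = 6 + 7*I*sqrt(503)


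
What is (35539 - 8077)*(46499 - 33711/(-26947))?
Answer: 34411046653968/26947 ≈ 1.2770e+9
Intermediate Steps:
(35539 - 8077)*(46499 - 33711/(-26947)) = 27462*(46499 - 33711*(-1/26947)) = 27462*(46499 + 33711/26947) = 27462*(1253042264/26947) = 34411046653968/26947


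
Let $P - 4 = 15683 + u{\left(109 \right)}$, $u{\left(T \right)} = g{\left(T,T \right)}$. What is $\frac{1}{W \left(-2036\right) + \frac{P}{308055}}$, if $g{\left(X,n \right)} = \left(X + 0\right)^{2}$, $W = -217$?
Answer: $\frac{308055}{136102423228} \approx 2.2634 \cdot 10^{-6}$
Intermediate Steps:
$g{\left(X,n \right)} = X^{2}$
$u{\left(T \right)} = T^{2}$
$P = 27568$ ($P = 4 + \left(15683 + 109^{2}\right) = 4 + \left(15683 + 11881\right) = 4 + 27564 = 27568$)
$\frac{1}{W \left(-2036\right) + \frac{P}{308055}} = \frac{1}{\left(-217\right) \left(-2036\right) + \frac{27568}{308055}} = \frac{1}{441812 + 27568 \cdot \frac{1}{308055}} = \frac{1}{441812 + \frac{27568}{308055}} = \frac{1}{\frac{136102423228}{308055}} = \frac{308055}{136102423228}$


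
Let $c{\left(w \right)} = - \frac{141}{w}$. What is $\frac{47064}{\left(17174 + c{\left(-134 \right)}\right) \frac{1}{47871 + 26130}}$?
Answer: $\frac{466692930576}{2301457} \approx 2.0278 \cdot 10^{5}$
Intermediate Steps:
$\frac{47064}{\left(17174 + c{\left(-134 \right)}\right) \frac{1}{47871 + 26130}} = \frac{47064}{\left(17174 - \frac{141}{-134}\right) \frac{1}{47871 + 26130}} = \frac{47064}{\left(17174 - - \frac{141}{134}\right) \frac{1}{74001}} = \frac{47064}{\left(17174 + \frac{141}{134}\right) \frac{1}{74001}} = \frac{47064}{\frac{2301457}{134} \cdot \frac{1}{74001}} = \frac{47064}{\frac{2301457}{9916134}} = 47064 \cdot \frac{9916134}{2301457} = \frac{466692930576}{2301457}$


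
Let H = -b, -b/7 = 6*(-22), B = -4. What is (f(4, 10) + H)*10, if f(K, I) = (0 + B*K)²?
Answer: -6680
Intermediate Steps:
b = 924 (b = -42*(-22) = -7*(-132) = 924)
H = -924 (H = -1*924 = -924)
f(K, I) = 16*K² (f(K, I) = (0 - 4*K)² = (-4*K)² = 16*K²)
(f(4, 10) + H)*10 = (16*4² - 924)*10 = (16*16 - 924)*10 = (256 - 924)*10 = -668*10 = -6680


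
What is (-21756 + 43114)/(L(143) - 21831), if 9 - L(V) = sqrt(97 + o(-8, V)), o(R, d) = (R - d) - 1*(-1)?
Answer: -466074276/476199737 + 21358*I*sqrt(53)/476199737 ≈ -0.97874 + 0.00032652*I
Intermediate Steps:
o(R, d) = 1 + R - d (o(R, d) = (R - d) + 1 = 1 + R - d)
L(V) = 9 - sqrt(90 - V) (L(V) = 9 - sqrt(97 + (1 - 8 - V)) = 9 - sqrt(97 + (-7 - V)) = 9 - sqrt(90 - V))
(-21756 + 43114)/(L(143) - 21831) = (-21756 + 43114)/((9 - sqrt(90 - 1*143)) - 21831) = 21358/((9 - sqrt(90 - 143)) - 21831) = 21358/((9 - sqrt(-53)) - 21831) = 21358/((9 - I*sqrt(53)) - 21831) = 21358/(-21822 - I*sqrt(53))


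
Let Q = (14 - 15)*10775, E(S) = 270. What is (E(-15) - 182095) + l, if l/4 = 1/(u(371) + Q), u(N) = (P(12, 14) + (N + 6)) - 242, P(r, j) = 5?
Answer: -1933708879/10635 ≈ -1.8183e+5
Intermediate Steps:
Q = -10775 (Q = -1*10775 = -10775)
u(N) = -231 + N (u(N) = (5 + (N + 6)) - 242 = (5 + (6 + N)) - 242 = (11 + N) - 242 = -231 + N)
l = -4/10635 (l = 4/((-231 + 371) - 10775) = 4/(140 - 10775) = 4/(-10635) = 4*(-1/10635) = -4/10635 ≈ -0.00037612)
(E(-15) - 182095) + l = (270 - 182095) - 4/10635 = -181825 - 4/10635 = -1933708879/10635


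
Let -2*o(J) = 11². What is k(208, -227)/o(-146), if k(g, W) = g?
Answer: -416/121 ≈ -3.4380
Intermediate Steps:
o(J) = -121/2 (o(J) = -½*11² = -½*121 = -121/2)
k(208, -227)/o(-146) = 208/(-121/2) = 208*(-2/121) = -416/121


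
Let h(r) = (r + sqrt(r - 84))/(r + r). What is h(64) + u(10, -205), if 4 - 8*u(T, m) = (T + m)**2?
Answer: -38017/8 + I*sqrt(5)/64 ≈ -4752.1 + 0.034939*I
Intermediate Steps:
u(T, m) = 1/2 - (T + m)**2/8
h(r) = (r + sqrt(-84 + r))/(2*r) (h(r) = (r + sqrt(-84 + r))/((2*r)) = (r + sqrt(-84 + r))*(1/(2*r)) = (r + sqrt(-84 + r))/(2*r))
h(64) + u(10, -205) = (1/2)*(64 + sqrt(-84 + 64))/64 + (1/2 - (10 - 205)**2/8) = (1/2)*(1/64)*(64 + sqrt(-20)) + (1/2 - 1/8*(-195)**2) = (1/2)*(1/64)*(64 + 2*I*sqrt(5)) + (1/2 - 1/8*38025) = (1/2 + I*sqrt(5)/64) + (1/2 - 38025/8) = (1/2 + I*sqrt(5)/64) - 38021/8 = -38017/8 + I*sqrt(5)/64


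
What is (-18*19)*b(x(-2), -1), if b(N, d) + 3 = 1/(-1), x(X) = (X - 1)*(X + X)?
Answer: 1368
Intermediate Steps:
x(X) = 2*X*(-1 + X) (x(X) = (-1 + X)*(2*X) = 2*X*(-1 + X))
b(N, d) = -4 (b(N, d) = -3 + 1/(-1) = -3 - 1 = -4)
(-18*19)*b(x(-2), -1) = -18*19*(-4) = -342*(-4) = 1368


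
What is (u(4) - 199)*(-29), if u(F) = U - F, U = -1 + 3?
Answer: 5829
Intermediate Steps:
U = 2
u(F) = 2 - F
(u(4) - 199)*(-29) = ((2 - 1*4) - 199)*(-29) = ((2 - 4) - 199)*(-29) = (-2 - 199)*(-29) = -201*(-29) = 5829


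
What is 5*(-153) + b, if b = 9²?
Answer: -684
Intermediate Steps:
b = 81
5*(-153) + b = 5*(-153) + 81 = -765 + 81 = -684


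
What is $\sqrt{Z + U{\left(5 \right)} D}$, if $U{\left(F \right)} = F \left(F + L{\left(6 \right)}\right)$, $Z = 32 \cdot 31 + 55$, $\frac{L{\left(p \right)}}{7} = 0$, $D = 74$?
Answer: $\sqrt{2897} \approx 53.824$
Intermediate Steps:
$L{\left(p \right)} = 0$ ($L{\left(p \right)} = 7 \cdot 0 = 0$)
$Z = 1047$ ($Z = 992 + 55 = 1047$)
$U{\left(F \right)} = F^{2}$ ($U{\left(F \right)} = F \left(F + 0\right) = F F = F^{2}$)
$\sqrt{Z + U{\left(5 \right)} D} = \sqrt{1047 + 5^{2} \cdot 74} = \sqrt{1047 + 25 \cdot 74} = \sqrt{1047 + 1850} = \sqrt{2897}$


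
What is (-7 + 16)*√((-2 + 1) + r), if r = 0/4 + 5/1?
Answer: 18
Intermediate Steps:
r = 5 (r = 0*(¼) + 5*1 = 0 + 5 = 5)
(-7 + 16)*√((-2 + 1) + r) = (-7 + 16)*√((-2 + 1) + 5) = 9*√(-1 + 5) = 9*√4 = 9*2 = 18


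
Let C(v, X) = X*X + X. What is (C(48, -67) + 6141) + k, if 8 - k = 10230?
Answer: 341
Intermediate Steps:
k = -10222 (k = 8 - 1*10230 = 8 - 10230 = -10222)
C(v, X) = X + X**2 (C(v, X) = X**2 + X = X + X**2)
(C(48, -67) + 6141) + k = (-67*(1 - 67) + 6141) - 10222 = (-67*(-66) + 6141) - 10222 = (4422 + 6141) - 10222 = 10563 - 10222 = 341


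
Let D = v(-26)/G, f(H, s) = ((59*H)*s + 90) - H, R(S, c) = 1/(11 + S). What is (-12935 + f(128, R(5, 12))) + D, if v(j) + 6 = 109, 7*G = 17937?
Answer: -224229716/17937 ≈ -12501.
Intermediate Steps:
G = 17937/7 (G = (⅐)*17937 = 17937/7 ≈ 2562.4)
v(j) = 103 (v(j) = -6 + 109 = 103)
f(H, s) = 90 - H + 59*H*s (f(H, s) = (59*H*s + 90) - H = (90 + 59*H*s) - H = 90 - H + 59*H*s)
D = 721/17937 (D = 103/(17937/7) = 103*(7/17937) = 721/17937 ≈ 0.040196)
(-12935 + f(128, R(5, 12))) + D = (-12935 + (90 - 1*128 + 59*128/(11 + 5))) + 721/17937 = (-12935 + (90 - 128 + 59*128/16)) + 721/17937 = (-12935 + (90 - 128 + 59*128*(1/16))) + 721/17937 = (-12935 + (90 - 128 + 472)) + 721/17937 = (-12935 + 434) + 721/17937 = -12501 + 721/17937 = -224229716/17937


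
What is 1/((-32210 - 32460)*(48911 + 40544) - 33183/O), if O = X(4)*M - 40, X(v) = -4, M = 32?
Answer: -56/323963060539 ≈ -1.7286e-10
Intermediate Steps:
O = -168 (O = -4*32 - 40 = -128 - 40 = -168)
1/((-32210 - 32460)*(48911 + 40544) - 33183/O) = 1/((-32210 - 32460)*(48911 + 40544) - 33183/(-168)) = 1/(-64670*89455 - 33183*(-1/168)) = 1/(-5785054850 + 11061/56) = 1/(-323963060539/56) = -56/323963060539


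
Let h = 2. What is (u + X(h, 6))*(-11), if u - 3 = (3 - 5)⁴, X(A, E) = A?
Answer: -231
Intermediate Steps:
u = 19 (u = 3 + (3 - 5)⁴ = 3 + (-2)⁴ = 3 + 16 = 19)
(u + X(h, 6))*(-11) = (19 + 2)*(-11) = 21*(-11) = -231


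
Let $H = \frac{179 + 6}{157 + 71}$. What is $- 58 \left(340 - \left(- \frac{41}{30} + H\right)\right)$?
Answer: $- \frac{3752919}{190} \approx -19752.0$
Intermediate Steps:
$H = \frac{185}{228} \approx 0.8114$
$- 58 \left(340 - \left(- \frac{41}{30} + H\right)\right) = - 58 \left(340 + \left(\frac{328}{240} - \frac{185}{228}\right)\right) = - 58 \left(340 + \left(328 \cdot \frac{1}{240} - \frac{185}{228}\right)\right) = - 58 \left(340 + \left(\frac{41}{30} - \frac{185}{228}\right)\right) = - 58 \left(340 + \frac{211}{380}\right) = \left(-58\right) \frac{129411}{380} = - \frac{3752919}{190}$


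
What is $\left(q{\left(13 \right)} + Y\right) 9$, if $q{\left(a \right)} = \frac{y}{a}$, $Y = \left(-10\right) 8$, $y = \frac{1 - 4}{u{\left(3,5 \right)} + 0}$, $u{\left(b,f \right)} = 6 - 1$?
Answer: $- \frac{46827}{65} \approx -720.42$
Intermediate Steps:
$u{\left(b,f \right)} = 5$ ($u{\left(b,f \right)} = 6 - 1 = 5$)
$y = - \frac{3}{5}$ ($y = \frac{1 - 4}{5 + 0} = - \frac{3}{5} \approx -0.6$)
$Y = -80$
$q{\left(a \right)} = - \frac{3}{5 a}$
$\left(q{\left(13 \right)} + Y\right) 9 = \left(- \frac{3}{5 \cdot 13} - 80\right) 9 = \left(\left(- \frac{3}{5}\right) \frac{1}{13} - 80\right) 9 = \left(- \frac{3}{65} - 80\right) 9 = \left(- \frac{5203}{65}\right) 9 = - \frac{46827}{65}$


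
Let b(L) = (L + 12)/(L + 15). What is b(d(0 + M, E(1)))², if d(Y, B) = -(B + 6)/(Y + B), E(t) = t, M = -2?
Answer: 361/484 ≈ 0.74587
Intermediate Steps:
d(Y, B) = -(6 + B)/(B + Y)
b(L) = (12 + L)/(15 + L)
b(d(0 + M, E(1)))² = ((12 + (-6 - 1*1)/(1 + (0 - 2)))/(15 + (-6 - 1*1)/(1 + (0 - 2))))² = ((12 + (-6 - 1)/(1 - 2))/(15 + (-6 - 1)/(1 - 2)))² = ((12 - 7/(-1))/(15 - 7/(-1)))² = ((12 - 1*(-7))/(15 - 1*(-7)))² = ((12 + 7)/(15 + 7))² = (19/22)² = 361/484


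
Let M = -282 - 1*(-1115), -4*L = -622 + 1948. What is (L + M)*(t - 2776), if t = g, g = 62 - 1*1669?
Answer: -4396149/2 ≈ -2.1981e+6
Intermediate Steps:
L = -663/2 (L = -(-622 + 1948)/4 = -¼*1326 = -663/2 ≈ -331.50)
g = -1607 (g = 62 - 1669 = -1607)
t = -1607
M = 833 (M = -282 + 1115 = 833)
(L + M)*(t - 2776) = (-663/2 + 833)*(-1607 - 2776) = (1003/2)*(-4383) = -4396149/2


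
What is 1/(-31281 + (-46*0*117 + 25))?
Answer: -1/31256 ≈ -3.1994e-5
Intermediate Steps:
1/(-31281 + (-46*0*117 + 25)) = 1/(-31281 + (0*117 + 25)) = 1/(-31281 + (0 + 25)) = 1/(-31281 + 25) = 1/(-31256) = -1/31256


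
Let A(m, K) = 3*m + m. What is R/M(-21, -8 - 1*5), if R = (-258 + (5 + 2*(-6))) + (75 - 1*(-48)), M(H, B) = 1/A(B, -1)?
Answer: 7384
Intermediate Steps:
A(m, K) = 4*m
M(H, B) = 1/(4*B)
R = -142 (R = (-258 + (5 - 12)) + (75 + 48) = (-258 - 7) + 123 = -265 + 123 = -142)
R/M(-21, -8 - 1*5) = -142/(1/(4*(-8 - 1*5))) = -142/(1/(4*(-8 - 5))) = -142/((¼)/(-13)) = -142/((¼)*(-1/13)) = -142/(-1/52) = -142*(-52) = 7384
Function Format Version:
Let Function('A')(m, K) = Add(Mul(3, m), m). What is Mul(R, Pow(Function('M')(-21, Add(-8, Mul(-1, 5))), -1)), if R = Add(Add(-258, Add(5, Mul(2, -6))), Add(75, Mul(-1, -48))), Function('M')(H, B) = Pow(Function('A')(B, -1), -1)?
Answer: 7384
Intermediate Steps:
Function('A')(m, K) = Mul(4, m)
Function('M')(H, B) = Mul(Rational(1, 4), Pow(B, -1)) (Function('M')(H, B) = Pow(Mul(4, B), -1) = Mul(Rational(1, 4), Pow(B, -1)))
R = -142 (R = Add(Add(-258, Add(5, -12)), Add(75, 48)) = Add(Add(-258, -7), 123) = Add(-265, 123) = -142)
Mul(R, Pow(Function('M')(-21, Add(-8, Mul(-1, 5))), -1)) = Mul(-142, Pow(Mul(Rational(1, 4), Pow(Add(-8, Mul(-1, 5)), -1)), -1)) = Mul(-142, Pow(Mul(Rational(1, 4), Pow(Add(-8, -5), -1)), -1)) = Mul(-142, Pow(Mul(Rational(1, 4), Pow(-13, -1)), -1)) = Mul(-142, Pow(Mul(Rational(1, 4), Rational(-1, 13)), -1)) = Mul(-142, Pow(Rational(-1, 52), -1)) = Mul(-142, -52) = 7384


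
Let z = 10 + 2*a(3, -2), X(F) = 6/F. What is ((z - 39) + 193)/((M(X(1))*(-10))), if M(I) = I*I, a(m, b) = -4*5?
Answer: -31/90 ≈ -0.34444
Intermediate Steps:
a(m, b) = -20
M(I) = I²
z = -30 (z = 10 + 2*(-20) = 10 - 40 = -30)
((z - 39) + 193)/((M(X(1))*(-10))) = ((-30 - 39) + 193)/(((6/1)²*(-10))) = (-69 + 193)/(((6*1)²*(-10))) = 124/((6²*(-10))) = 124/((36*(-10))) = 124/(-360) = 124*(-1/360) = -31/90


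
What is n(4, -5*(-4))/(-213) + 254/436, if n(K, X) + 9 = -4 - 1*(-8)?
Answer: 28141/46434 ≈ 0.60604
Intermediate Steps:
n(K, X) = -5 (n(K, X) = -9 + (-4 - 1*(-8)) = -9 + (-4 + 8) = -9 + 4 = -5)
n(4, -5*(-4))/(-213) + 254/436 = -5/(-213) + 254/436 = -5*(-1/213) + 254*(1/436) = 5/213 + 127/218 = 28141/46434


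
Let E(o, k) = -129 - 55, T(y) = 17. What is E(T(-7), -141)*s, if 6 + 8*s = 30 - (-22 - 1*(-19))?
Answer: -621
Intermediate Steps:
E(o, k) = -184
s = 27/8 (s = -3/4 + (30 - (-22 - 1*(-19)))/8 = -3/4 + (30 - (-22 + 19))/8 = -3/4 + (30 - 1*(-3))/8 = -3/4 + (30 + 3)/8 = -3/4 + (1/8)*33 = -3/4 + 33/8 = 27/8 ≈ 3.3750)
E(T(-7), -141)*s = -184*27/8 = -621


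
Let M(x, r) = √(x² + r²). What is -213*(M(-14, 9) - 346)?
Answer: 73698 - 213*√277 ≈ 70153.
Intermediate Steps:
M(x, r) = √(r² + x²)
-213*(M(-14, 9) - 346) = -213*(√(9² + (-14)²) - 346) = -213*(√(81 + 196) - 346) = -213*(√277 - 346) = -213*(-346 + √277) = 73698 - 213*√277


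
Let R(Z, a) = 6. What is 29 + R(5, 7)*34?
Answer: 233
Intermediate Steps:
29 + R(5, 7)*34 = 29 + 6*34 = 29 + 204 = 233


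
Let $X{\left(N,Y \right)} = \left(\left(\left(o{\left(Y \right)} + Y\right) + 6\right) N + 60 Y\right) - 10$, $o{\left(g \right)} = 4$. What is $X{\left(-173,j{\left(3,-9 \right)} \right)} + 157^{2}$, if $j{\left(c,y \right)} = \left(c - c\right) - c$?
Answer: $23248$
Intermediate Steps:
$j{\left(c,y \right)} = - c$ ($j{\left(c,y \right)} = 0 - c = - c$)
$X{\left(N,Y \right)} = -10 + 60 Y + N \left(10 + Y\right)$ ($X{\left(N,Y \right)} = \left(\left(\left(4 + Y\right) + 6\right) N + 60 Y\right) - 10 = \left(\left(10 + Y\right) N + 60 Y\right) - 10 = \left(N \left(10 + Y\right) + 60 Y\right) - 10 = \left(60 Y + N \left(10 + Y\right)\right) - 10 = -10 + 60 Y + N \left(10 + Y\right)$)
$X{\left(-173,j{\left(3,-9 \right)} \right)} + 157^{2} = \left(-10 + 10 \left(-173\right) + 60 \left(\left(-1\right) 3\right) - 173 \left(\left(-1\right) 3\right)\right) + 157^{2} = \left(-10 - 1730 + 60 \left(-3\right) - -519\right) + 24649 = \left(-10 - 1730 - 180 + 519\right) + 24649 = -1401 + 24649 = 23248$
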